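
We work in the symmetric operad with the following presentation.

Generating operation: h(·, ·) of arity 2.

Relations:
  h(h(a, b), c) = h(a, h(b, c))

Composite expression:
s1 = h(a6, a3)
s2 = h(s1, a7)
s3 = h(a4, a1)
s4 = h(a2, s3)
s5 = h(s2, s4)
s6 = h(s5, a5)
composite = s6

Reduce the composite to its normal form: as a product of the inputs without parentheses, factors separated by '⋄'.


a6 ⋄ a3 ⋄ a7 ⋄ a2 ⋄ a4 ⋄ a1 ⋄ a5

Under associativity of h, the answer is the a's in reading order.
h(a6, a3) flattens to a6 ⋄ a3
h(h(a6, a3), a7) flattens to a6 ⋄ a3 ⋄ a7
h(a4, a1) flattens to a4 ⋄ a1
h(a2, h(a4, a1)) flattens to a2 ⋄ a4 ⋄ a1
h(h(h(a6, a3), a7), h(a2, h(a4, a1))) flattens to a6 ⋄ a3 ⋄ a7 ⋄ a2 ⋄ a4 ⋄ a1
h(h(h(h(a6, a3), a7), h(a2, h(a4, a1))), a5) flattens to a6 ⋄ a3 ⋄ a7 ⋄ a2 ⋄ a4 ⋄ a1 ⋄ a5


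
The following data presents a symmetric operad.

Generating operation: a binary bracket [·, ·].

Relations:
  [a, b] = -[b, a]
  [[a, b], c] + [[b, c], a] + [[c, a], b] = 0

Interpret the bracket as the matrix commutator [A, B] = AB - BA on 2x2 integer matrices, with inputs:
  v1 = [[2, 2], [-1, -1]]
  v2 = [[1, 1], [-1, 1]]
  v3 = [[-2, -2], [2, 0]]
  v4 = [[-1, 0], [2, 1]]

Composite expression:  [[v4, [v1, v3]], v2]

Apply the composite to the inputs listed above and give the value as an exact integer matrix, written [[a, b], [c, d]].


[[-4, 8], [8, 4]]

[v1, v3] = [[2, -2], [-4, -2]]
[v4, [v1, v3]] = [[4, 4], [0, -4]]
[[v4, [v1, v3]], v2] = [[-4, 8], [8, 4]]


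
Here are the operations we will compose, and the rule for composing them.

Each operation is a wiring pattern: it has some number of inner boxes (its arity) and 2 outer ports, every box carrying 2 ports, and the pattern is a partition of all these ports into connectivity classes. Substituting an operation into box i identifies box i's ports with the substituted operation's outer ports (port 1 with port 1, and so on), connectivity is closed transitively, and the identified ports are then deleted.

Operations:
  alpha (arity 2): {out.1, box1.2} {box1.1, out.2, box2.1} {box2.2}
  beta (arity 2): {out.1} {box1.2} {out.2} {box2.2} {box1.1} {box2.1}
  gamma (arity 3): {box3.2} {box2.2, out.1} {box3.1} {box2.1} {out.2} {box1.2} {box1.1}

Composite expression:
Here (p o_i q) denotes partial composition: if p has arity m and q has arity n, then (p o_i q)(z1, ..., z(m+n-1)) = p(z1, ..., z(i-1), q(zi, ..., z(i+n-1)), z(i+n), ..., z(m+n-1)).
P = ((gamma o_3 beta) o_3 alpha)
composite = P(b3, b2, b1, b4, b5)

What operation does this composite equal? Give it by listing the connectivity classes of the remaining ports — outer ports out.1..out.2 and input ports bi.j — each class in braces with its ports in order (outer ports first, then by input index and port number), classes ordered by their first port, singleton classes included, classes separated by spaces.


{out.1, b2.2} {out.2} {b1.1, b4.1} {b1.2} {b2.1} {b3.1} {b3.2} {b4.2} {b5.1} {b5.2}

Connectivity passes through glued gamma-boundaries; trace each wire chain.
the subtree at alpha composes to {out.1, b1.2} {out.2, b1.1, b4.1} {b4.2} on (b1, b4); out.j = own outer ports
the subtree at beta composes to {out.1} {out.2} {b1.1, b4.1} {b1.2} {b4.2} {b5.1} {b5.2} on (b1, b4, b5); out.j = own outer ports
the subtree at gamma composes to {out.1, b2.2} {out.2} {b1.1, b4.1} {b1.2} {b2.1} {b3.1} {b3.2} {b4.2} {b5.1} {b5.2} on (b3, b2, b1, b4, b5); out.j = own outer ports


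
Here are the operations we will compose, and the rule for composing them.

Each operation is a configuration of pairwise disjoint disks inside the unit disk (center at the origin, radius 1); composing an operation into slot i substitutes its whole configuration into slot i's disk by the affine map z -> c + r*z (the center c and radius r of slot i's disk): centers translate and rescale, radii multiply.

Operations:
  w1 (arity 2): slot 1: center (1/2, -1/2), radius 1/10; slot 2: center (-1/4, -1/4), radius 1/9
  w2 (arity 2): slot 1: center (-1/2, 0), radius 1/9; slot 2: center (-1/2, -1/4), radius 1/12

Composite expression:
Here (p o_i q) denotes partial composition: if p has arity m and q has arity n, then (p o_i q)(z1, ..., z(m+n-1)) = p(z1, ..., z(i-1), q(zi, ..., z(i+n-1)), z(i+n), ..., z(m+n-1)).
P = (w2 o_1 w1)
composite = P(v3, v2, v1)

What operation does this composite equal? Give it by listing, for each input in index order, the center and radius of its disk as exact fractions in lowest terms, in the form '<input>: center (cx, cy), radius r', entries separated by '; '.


v1: center (-1/2, -1/4), radius 1/12; v2: center (-19/36, -1/36), radius 1/81; v3: center (-4/9, -1/18), radius 1/90

Only the slot chain above each v matters under w2; compose those maps.
v3: after 2 affine steps, its disk has center (-4/9, -1/18), radius 1/90
v2: after 2 affine steps, its disk has center (-19/36, -1/36), radius 1/81
v1: after 1 affine step, its disk has center (-1/2, -1/4), radius 1/12


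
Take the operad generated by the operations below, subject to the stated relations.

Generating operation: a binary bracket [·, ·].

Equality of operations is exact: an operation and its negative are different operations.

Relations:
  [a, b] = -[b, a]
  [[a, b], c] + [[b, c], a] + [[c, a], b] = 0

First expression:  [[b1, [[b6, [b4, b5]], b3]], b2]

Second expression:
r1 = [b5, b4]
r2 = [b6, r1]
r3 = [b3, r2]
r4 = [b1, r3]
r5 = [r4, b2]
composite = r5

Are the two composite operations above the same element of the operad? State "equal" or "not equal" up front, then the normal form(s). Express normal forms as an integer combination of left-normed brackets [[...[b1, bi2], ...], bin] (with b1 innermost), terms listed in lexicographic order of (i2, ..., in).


The first expression, normalized: [[[[[b1, b3], b4], b5], b6], b2] - [[[[[b1, b3], b5], b4], b6], b2] - [[[[[b1, b3], b6], b4], b5], b2] + [[[[[b1, b3], b6], b5], b4], b2] - [[[[[b1, b4], b5], b6], b3], b2] + [[[[[b1, b5], b4], b6], b3], b2] + [[[[[b1, b6], b4], b5], b3], b2] - [[[[[b1, b6], b5], b4], b3], b2]
The second expression, normalized: [[[[[b1, b3], b4], b5], b6], b2] - [[[[[b1, b3], b5], b4], b6], b2] - [[[[[b1, b3], b6], b4], b5], b2] + [[[[[b1, b3], b6], b5], b4], b2] - [[[[[b1, b4], b5], b6], b3], b2] + [[[[[b1, b5], b4], b6], b3], b2] + [[[[[b1, b6], b4], b5], b3], b2] - [[[[[b1, b6], b5], b4], b3], b2]
Both agree, so they are equal.

equal: each reduces to [[[[[b1, b3], b4], b5], b6], b2] - [[[[[b1, b3], b5], b4], b6], b2] - [[[[[b1, b3], b6], b4], b5], b2] + [[[[[b1, b3], b6], b5], b4], b2] - [[[[[b1, b4], b5], b6], b3], b2] + [[[[[b1, b5], b4], b6], b3], b2] + [[[[[b1, b6], b4], b5], b3], b2] - [[[[[b1, b6], b5], b4], b3], b2]


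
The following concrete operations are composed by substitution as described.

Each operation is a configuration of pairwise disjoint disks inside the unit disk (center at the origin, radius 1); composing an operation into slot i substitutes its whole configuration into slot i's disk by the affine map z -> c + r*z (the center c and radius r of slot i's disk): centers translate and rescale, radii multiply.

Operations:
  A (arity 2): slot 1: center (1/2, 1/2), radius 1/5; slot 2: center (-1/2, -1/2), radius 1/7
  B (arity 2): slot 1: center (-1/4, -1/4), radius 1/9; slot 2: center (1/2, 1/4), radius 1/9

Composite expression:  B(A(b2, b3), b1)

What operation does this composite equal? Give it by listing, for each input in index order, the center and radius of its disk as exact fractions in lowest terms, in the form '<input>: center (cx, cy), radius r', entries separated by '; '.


b1: center (1/2, 1/4), radius 1/9; b2: center (-7/36, -7/36), radius 1/45; b3: center (-11/36, -11/36), radius 1/63

Below B, radii multiply path by path; the b-disk centers shift.
b2: after 2 affine steps, its disk has center (-7/36, -7/36), radius 1/45
b3: after 2 affine steps, its disk has center (-11/36, -11/36), radius 1/63
b1: after 1 affine step, its disk has center (1/2, 1/4), radius 1/9


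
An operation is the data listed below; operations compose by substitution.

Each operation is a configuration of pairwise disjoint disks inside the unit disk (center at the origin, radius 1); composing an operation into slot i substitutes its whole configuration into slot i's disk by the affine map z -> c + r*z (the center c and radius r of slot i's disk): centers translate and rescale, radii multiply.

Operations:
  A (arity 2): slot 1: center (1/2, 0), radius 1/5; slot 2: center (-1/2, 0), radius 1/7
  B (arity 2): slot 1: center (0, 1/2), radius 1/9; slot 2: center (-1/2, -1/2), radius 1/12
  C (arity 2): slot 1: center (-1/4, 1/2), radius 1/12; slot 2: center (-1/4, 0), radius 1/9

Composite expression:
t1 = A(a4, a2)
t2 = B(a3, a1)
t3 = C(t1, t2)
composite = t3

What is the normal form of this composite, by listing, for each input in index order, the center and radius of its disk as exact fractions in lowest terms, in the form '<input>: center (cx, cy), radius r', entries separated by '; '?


a1: center (-11/36, -1/18), radius 1/108; a2: center (-7/24, 1/2), radius 1/84; a3: center (-1/4, 1/18), radius 1/81; a4: center (-5/24, 1/2), radius 1/60

Below C, radii multiply path by path; the a-disk centers shift.
a4 passes through 2 substitutions, ending at center (-5/24, 1/2), radius 1/60
a2 passes through 2 substitutions, ending at center (-7/24, 1/2), radius 1/84
a3 passes through 2 substitutions, ending at center (-1/4, 1/18), radius 1/81
a1 passes through 2 substitutions, ending at center (-11/36, -1/18), radius 1/108


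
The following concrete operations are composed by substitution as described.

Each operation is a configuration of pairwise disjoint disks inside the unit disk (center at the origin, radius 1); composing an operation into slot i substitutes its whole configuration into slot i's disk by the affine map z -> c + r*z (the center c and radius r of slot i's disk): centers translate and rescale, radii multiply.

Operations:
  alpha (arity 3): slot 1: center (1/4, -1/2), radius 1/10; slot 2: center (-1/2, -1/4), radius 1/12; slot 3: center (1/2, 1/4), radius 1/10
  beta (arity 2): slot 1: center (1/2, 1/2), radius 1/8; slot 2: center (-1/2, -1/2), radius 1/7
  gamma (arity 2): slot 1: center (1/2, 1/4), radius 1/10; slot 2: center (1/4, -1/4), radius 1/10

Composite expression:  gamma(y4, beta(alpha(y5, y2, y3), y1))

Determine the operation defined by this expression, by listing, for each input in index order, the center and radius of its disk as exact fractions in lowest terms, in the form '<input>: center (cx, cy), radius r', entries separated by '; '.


Nesting under gamma composes maps z -> c + r*z down each y-path.
y4 passes through 1 substitution, ending at center (1/2, 1/4), radius 1/10
y5 passes through 3 substitutions, ending at center (97/320, -33/160), radius 1/800
y2 passes through 3 substitutions, ending at center (47/160, -13/64), radius 1/960
y3 passes through 3 substitutions, ending at center (49/160, -63/320), radius 1/800
y1 passes through 2 substitutions, ending at center (1/5, -3/10), radius 1/70

y1: center (1/5, -3/10), radius 1/70; y2: center (47/160, -13/64), radius 1/960; y3: center (49/160, -63/320), radius 1/800; y4: center (1/2, 1/4), radius 1/10; y5: center (97/320, -33/160), radius 1/800


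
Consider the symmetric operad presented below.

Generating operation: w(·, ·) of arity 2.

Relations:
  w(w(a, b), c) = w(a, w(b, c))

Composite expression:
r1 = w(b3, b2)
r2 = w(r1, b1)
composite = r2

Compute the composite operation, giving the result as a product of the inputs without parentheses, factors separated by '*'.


b3 * b2 * b1

Under associativity of w, the answer is the b's in reading order.
w(b3, b2) collapses to b3 * b2
w(w(b3, b2), b1) collapses to b3 * b2 * b1


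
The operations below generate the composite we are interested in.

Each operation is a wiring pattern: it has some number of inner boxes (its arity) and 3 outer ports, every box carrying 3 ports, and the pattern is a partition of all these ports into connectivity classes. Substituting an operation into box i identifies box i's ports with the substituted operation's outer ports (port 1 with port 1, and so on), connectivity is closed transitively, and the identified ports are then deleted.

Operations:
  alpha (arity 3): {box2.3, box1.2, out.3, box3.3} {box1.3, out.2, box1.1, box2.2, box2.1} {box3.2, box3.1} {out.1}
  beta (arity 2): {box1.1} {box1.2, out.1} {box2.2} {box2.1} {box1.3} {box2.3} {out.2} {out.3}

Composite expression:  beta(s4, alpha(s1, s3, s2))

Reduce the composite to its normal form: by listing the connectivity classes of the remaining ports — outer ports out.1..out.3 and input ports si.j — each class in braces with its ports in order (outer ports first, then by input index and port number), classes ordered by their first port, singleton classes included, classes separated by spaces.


Reachability decides: close wires over beta-identified ports.
stage alpha: inputs (s1, s3, s2), connectivity {out.1} {out.2, s1.1, s1.3, s3.1, s3.2} {out.3, s1.2, s2.3, s3.3} {s2.1, s2.2}, out.j its boundary
stage beta: inputs (s4, s1, s3, s2), connectivity {out.1, s4.2} {out.2} {out.3} {s1.1, s1.3, s3.1, s3.2} {s1.2, s2.3, s3.3} {s2.1, s2.2} {s4.1} {s4.3}, out.j its boundary

{out.1, s4.2} {out.2} {out.3} {s1.1, s1.3, s3.1, s3.2} {s1.2, s2.3, s3.3} {s2.1, s2.2} {s4.1} {s4.3}


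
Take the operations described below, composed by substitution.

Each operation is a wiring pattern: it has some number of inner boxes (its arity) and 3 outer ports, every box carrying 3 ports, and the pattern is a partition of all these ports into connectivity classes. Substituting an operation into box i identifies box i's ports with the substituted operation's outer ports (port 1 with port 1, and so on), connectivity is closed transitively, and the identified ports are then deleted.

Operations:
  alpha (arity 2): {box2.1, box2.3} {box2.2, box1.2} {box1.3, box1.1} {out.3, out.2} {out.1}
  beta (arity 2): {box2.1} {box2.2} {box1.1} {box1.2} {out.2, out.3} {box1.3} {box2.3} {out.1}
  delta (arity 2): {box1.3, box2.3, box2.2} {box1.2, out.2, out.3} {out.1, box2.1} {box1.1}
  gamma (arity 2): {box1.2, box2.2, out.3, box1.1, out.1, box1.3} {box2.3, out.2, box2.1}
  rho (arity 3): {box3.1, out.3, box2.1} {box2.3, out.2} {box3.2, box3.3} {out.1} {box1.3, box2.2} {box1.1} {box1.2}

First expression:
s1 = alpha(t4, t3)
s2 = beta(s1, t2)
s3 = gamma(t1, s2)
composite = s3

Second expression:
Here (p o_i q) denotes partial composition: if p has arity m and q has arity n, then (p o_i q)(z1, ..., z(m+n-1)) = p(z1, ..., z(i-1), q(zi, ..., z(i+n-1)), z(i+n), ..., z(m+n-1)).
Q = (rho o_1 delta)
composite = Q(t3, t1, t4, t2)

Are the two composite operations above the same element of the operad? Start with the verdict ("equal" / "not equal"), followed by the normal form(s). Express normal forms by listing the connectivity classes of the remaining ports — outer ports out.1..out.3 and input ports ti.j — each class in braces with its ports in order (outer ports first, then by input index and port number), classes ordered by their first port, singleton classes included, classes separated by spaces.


not equal: they reduce to {out.1, out.2, out.3, t1.1, t1.2, t1.3} {t2.1} {t2.2} {t2.3} {t3.1, t3.3} {t3.2, t4.2} {t4.1, t4.3} and {out.1} {out.2, t4.3} {out.3, t2.1, t4.1} {t1.1} {t1.2, t1.3, t3.3} {t2.2, t2.3} {t3.1} {t3.2, t4.2}


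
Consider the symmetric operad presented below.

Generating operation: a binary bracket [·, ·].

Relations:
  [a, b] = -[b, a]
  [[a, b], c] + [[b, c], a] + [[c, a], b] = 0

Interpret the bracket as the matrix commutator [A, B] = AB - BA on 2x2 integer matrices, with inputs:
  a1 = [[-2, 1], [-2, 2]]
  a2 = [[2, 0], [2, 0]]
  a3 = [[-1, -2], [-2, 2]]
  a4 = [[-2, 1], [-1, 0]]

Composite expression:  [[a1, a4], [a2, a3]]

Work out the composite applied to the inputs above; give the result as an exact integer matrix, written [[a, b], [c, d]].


[a1, a4] = [[1, -2], [0, -1]]
[a2, a3] = [[4, -4], [-2, -4]]
[[a1, a4], [a2, a3]] = [[4, 8], [4, -4]]

[[4, 8], [4, -4]]


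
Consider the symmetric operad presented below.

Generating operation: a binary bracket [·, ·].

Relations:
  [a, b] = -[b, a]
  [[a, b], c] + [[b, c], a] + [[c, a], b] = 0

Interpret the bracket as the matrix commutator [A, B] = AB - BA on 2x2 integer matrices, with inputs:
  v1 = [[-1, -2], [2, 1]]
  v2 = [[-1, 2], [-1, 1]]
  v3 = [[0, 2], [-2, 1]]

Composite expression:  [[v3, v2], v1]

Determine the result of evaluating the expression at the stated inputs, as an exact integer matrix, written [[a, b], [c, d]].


[[10, -4], [-14, -10]]

[v3, v2] = [[2, 2], [3, -2]]
[[v3, v2], v1] = [[10, -4], [-14, -10]]


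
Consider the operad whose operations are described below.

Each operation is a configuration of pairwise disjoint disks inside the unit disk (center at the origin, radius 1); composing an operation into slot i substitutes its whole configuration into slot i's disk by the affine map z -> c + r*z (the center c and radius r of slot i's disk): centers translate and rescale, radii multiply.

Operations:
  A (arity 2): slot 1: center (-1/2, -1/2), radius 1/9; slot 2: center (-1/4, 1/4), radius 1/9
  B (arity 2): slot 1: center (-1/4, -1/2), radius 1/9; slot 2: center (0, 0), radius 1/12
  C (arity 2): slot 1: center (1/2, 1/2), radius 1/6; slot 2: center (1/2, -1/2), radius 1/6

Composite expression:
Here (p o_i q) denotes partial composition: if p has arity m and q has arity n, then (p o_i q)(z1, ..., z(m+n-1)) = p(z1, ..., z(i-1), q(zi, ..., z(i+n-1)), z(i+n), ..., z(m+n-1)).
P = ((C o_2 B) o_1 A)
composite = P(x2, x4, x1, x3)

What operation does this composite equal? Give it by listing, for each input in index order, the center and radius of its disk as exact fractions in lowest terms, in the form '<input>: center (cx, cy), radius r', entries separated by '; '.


x1: center (11/24, -7/12), radius 1/54; x2: center (5/12, 5/12), radius 1/54; x3: center (1/2, -1/2), radius 1/72; x4: center (11/24, 13/24), radius 1/54

Only the slot chain above each x matters under C; compose those maps.
for x2, the 2-step affine chain lands on center (5/12, 5/12), radius 1/54
for x4, the 2-step affine chain lands on center (11/24, 13/24), radius 1/54
for x1, the 2-step affine chain lands on center (11/24, -7/12), radius 1/54
for x3, the 2-step affine chain lands on center (1/2, -1/2), radius 1/72


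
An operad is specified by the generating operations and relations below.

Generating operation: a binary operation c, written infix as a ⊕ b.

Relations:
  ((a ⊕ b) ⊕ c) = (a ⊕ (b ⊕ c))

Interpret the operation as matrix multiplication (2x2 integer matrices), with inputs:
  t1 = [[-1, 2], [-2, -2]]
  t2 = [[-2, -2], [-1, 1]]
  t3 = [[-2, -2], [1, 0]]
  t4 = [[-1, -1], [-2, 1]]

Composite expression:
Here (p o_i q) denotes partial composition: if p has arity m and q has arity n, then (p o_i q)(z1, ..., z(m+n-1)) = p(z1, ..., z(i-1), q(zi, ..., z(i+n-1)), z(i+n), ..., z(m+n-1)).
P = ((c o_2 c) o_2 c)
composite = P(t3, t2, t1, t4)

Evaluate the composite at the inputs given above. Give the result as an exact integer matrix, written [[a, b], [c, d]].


[[-6, 18], [-6, -6]]

(t2 ⊕ t1) = [[6, 0], [-1, -4]]
((t2 ⊕ t1) ⊕ t4) = [[-6, -6], [9, -3]]
(t3 ⊕ ((t2 ⊕ t1) ⊕ t4)) = [[-6, 18], [-6, -6]]


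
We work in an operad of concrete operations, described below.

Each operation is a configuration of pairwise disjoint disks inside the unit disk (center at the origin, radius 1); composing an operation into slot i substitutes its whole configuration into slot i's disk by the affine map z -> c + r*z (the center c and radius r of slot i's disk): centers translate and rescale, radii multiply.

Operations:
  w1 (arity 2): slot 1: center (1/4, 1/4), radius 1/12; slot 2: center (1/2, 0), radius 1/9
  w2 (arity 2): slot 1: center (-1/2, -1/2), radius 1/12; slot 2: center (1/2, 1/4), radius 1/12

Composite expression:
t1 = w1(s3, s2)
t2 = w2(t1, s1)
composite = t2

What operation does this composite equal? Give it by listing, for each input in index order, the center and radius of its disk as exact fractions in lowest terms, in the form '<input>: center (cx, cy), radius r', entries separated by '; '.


s1: center (1/2, 1/4), radius 1/12; s2: center (-11/24, -1/2), radius 1/108; s3: center (-23/48, -23/48), radius 1/144


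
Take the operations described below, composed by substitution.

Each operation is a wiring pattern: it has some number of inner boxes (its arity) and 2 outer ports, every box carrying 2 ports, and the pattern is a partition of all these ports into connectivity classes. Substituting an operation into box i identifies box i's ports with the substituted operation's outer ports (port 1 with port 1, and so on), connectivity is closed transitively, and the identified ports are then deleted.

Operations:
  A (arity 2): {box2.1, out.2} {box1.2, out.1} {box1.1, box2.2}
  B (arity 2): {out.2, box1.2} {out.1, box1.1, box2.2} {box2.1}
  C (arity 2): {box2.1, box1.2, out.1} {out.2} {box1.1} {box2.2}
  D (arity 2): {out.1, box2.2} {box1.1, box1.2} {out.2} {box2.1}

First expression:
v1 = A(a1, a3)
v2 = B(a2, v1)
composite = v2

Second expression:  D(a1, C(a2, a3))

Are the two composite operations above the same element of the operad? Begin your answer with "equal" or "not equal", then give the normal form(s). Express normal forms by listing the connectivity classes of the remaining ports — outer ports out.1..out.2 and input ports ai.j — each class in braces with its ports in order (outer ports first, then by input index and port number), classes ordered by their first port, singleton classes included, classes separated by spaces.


In normal form, the first expression is {out.1, a2.1, a3.1} {out.2, a2.2} {a1.1, a3.2} {a1.2}
In normal form, the second expression is {out.1} {out.2} {a1.1, a1.2} {a2.1} {a2.2, a3.1} {a3.2}
The normal forms differ: not equal.

not equal: they reduce to {out.1, a2.1, a3.1} {out.2, a2.2} {a1.1, a3.2} {a1.2} and {out.1} {out.2} {a1.1, a1.2} {a2.1} {a2.2, a3.1} {a3.2}


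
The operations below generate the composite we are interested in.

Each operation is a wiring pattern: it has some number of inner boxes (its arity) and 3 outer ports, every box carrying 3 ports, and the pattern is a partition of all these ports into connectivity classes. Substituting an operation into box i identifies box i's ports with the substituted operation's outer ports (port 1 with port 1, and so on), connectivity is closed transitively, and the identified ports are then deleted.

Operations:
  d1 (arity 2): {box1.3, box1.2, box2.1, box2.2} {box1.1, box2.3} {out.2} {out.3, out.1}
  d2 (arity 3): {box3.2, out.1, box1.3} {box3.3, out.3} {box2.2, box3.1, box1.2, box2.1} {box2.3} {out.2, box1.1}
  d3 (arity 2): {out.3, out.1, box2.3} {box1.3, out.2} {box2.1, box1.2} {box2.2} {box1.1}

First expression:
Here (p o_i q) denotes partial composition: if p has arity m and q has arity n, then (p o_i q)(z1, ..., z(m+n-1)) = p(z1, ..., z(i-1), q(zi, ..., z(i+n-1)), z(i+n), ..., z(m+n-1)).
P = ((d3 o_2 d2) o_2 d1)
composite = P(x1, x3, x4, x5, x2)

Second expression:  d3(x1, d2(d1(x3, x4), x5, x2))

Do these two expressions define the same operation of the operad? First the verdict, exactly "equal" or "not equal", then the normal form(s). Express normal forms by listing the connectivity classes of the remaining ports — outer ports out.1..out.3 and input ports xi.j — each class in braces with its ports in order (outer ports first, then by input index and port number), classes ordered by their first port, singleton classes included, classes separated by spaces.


The first expression reduces to {out.1, out.3, x2.3} {out.2, x1.3} {x1.1} {x1.2, x2.2} {x2.1, x5.1, x5.2} {x3.1, x4.3} {x3.2, x3.3, x4.1, x4.2} {x5.3}
The second expression reduces to {out.1, out.3, x2.3} {out.2, x1.3} {x1.1} {x1.2, x2.2} {x2.1, x5.1, x5.2} {x3.1, x4.3} {x3.2, x3.3, x4.1, x4.2} {x5.3}
The normal forms match — equal.

equal — both sides give {out.1, out.3, x2.3} {out.2, x1.3} {x1.1} {x1.2, x2.2} {x2.1, x5.1, x5.2} {x3.1, x4.3} {x3.2, x3.3, x4.1, x4.2} {x5.3}


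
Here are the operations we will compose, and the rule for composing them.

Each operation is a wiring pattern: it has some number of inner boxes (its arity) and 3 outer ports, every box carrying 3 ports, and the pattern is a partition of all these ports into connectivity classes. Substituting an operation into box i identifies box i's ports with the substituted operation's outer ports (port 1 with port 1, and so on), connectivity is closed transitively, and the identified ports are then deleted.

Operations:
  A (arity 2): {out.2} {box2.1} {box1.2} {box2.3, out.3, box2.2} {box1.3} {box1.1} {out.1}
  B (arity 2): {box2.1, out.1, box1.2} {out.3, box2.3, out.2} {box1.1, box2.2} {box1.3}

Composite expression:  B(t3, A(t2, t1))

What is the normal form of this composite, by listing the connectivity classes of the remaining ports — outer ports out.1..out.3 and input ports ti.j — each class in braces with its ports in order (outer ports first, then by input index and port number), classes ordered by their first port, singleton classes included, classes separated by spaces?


{out.1, t3.2} {out.2, out.3, t1.2, t1.3} {t1.1} {t2.1} {t2.2} {t2.3} {t3.1} {t3.3}

After gluing at B, chains via deleted ports link the t-ports.
the subtree at A composes to {out.1} {out.2} {out.3, t1.2, t1.3} {t1.1} {t2.1} {t2.2} {t2.3} on (t2, t1); out.j = own outer ports
the subtree at B composes to {out.1, t3.2} {out.2, out.3, t1.2, t1.3} {t1.1} {t2.1} {t2.2} {t2.3} {t3.1} {t3.3} on (t3, t2, t1); out.j = own outer ports


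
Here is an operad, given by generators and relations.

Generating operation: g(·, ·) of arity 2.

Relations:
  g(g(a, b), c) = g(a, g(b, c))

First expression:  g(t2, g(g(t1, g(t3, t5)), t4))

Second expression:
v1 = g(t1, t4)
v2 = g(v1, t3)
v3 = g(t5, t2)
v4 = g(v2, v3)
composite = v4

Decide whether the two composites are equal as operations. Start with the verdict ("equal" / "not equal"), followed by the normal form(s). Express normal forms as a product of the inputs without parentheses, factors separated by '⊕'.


not equal; the first gives t2 ⊕ t1 ⊕ t3 ⊕ t5 ⊕ t4 and the second t1 ⊕ t4 ⊕ t3 ⊕ t5 ⊕ t2


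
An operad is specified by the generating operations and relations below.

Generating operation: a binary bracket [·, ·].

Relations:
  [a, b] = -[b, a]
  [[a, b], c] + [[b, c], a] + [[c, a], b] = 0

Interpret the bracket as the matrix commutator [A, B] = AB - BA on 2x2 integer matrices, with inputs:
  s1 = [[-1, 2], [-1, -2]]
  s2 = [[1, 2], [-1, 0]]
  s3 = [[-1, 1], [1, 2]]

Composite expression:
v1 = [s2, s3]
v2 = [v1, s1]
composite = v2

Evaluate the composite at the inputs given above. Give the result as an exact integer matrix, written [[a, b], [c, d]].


[[-11, 5], [8, 11]]


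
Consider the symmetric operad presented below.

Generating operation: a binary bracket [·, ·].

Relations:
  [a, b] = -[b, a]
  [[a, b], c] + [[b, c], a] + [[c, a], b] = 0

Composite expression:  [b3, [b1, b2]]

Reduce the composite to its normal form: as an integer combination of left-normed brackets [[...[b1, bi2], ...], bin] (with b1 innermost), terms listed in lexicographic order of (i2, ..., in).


-[[b1, b2], b3]

Expand each bracket as ab - ba; the b1-initial words give the coefficients.
Composite bracket: [b3, [b1, b2]]
Applying ab - ba throughout gives 4 signed words (2^2 = 4).
Collect the words opening with b1:
  from b1b2b3, sign -1: term -[[b1, b2], b3]


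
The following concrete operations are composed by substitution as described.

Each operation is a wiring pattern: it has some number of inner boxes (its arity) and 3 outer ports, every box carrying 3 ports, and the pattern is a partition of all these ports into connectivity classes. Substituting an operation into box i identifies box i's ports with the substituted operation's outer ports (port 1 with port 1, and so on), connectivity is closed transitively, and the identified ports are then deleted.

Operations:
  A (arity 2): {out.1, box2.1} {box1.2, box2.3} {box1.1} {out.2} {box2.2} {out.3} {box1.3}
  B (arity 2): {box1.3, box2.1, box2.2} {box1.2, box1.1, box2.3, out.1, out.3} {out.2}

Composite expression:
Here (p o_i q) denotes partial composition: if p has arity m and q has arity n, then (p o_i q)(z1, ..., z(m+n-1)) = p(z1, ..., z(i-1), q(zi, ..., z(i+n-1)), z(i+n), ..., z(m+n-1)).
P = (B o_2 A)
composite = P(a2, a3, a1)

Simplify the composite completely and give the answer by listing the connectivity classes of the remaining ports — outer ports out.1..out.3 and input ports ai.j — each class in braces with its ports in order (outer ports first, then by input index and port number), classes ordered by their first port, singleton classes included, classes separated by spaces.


{out.1, out.3, a2.1, a2.2} {out.2} {a1.1, a2.3} {a1.2} {a1.3, a3.2} {a3.1} {a3.3}

Substituting into B glues patterns; closure does the rest.
A over (a3, a1) gives {out.1, a1.1} {out.2} {out.3} {a1.2} {a1.3, a3.2} {a3.1} {a3.3}, out.j being that stage's outer ports
B over (a2, a3, a1) gives {out.1, out.3, a2.1, a2.2} {out.2} {a1.1, a2.3} {a1.2} {a1.3, a3.2} {a3.1} {a3.3}, out.j being that stage's outer ports


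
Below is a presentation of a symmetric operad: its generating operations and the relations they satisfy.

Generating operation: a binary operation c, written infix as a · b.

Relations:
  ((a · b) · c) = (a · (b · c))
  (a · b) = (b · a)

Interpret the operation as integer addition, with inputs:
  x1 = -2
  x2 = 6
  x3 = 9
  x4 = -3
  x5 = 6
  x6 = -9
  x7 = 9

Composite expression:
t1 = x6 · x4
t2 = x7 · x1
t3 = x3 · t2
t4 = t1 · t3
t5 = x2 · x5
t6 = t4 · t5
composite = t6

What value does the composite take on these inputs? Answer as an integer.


16

(x6 · x4) = -12
(x7 · x1) = 7
(x3 · (x7 · x1)) = 16
((x6 · x4) · (x3 · (x7 · x1))) = 4
(x2 · x5) = 12
(((x6 · x4) · (x3 · (x7 · x1))) · (x2 · x5)) = 16


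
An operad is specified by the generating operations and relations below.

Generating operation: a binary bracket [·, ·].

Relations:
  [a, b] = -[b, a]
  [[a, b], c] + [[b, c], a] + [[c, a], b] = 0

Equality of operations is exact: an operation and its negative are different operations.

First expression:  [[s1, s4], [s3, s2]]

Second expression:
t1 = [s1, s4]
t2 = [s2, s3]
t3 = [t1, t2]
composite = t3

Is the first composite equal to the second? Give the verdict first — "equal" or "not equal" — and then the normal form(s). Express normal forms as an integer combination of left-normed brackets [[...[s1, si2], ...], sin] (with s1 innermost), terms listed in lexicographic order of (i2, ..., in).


The first composite normalizes to -[[[s1, s4], s2], s3] + [[[s1, s4], s3], s2]
The second composite normalizes to [[[s1, s4], s2], s3] - [[[s1, s4], s3], s2]
The normal forms differ: not equal.

not equal; the first gives -[[[s1, s4], s2], s3] + [[[s1, s4], s3], s2] and the second [[[s1, s4], s2], s3] - [[[s1, s4], s3], s2]


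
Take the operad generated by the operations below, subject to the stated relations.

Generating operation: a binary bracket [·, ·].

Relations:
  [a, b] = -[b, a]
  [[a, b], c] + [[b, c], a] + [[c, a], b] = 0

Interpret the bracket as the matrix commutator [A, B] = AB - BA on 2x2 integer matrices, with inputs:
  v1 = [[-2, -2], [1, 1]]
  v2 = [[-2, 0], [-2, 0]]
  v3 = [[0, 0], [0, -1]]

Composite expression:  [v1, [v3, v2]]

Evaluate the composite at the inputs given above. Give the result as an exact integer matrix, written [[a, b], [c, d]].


[[-4, 0], [6, 4]]

[v3, v2] = [[0, 0], [2, 0]]
[v1, [v3, v2]] = [[-4, 0], [6, 4]]


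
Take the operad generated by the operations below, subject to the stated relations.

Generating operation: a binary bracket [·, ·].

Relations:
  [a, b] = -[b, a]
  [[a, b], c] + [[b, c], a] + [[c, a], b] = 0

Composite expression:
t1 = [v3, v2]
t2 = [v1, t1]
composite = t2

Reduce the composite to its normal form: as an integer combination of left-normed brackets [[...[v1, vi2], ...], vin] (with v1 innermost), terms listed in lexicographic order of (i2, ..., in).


-[[v1, v2], v3] + [[v1, v3], v2]

A multilinear Lie element is pinned by v1-initial words (v1 innermost).
Composite bracket: [v1, [v3, v2]]
Full expansion: 4 signed words from ab - ba (2^2 = 4).
Only words starting with v1 matter:
  from v1v2v3, sign -1: term -[[v1, v2], v3]
  from v1v3v2, sign +1: term +[[v1, v3], v2]


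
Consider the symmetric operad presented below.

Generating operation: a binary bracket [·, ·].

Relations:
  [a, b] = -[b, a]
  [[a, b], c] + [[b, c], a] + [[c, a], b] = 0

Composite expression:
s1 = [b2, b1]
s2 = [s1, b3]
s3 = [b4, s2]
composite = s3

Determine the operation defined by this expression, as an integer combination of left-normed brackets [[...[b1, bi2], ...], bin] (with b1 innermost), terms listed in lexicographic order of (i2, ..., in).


Skip Jacobi rewriting: expand, keep b1-initial words, read off terms.
Composite bracket: [b4, [[b2, b1], b3]]
Each bracket splits as ab - ba, giving 8 signed words (2^3 = 8).
Coefficients come from the b1-initial words:
  b1b2b3b4 (sign +1) contributes +[[[b1, b2], b3], b4]

[[[b1, b2], b3], b4]


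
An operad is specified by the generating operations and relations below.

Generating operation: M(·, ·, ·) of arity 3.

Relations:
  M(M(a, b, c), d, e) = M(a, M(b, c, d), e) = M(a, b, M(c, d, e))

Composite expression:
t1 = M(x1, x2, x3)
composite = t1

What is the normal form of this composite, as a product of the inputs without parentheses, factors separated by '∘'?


Under associativity of M, the answer is the x's in reading order.
M(x1, x2, x3) linearizes to x1 ∘ x2 ∘ x3

x1 ∘ x2 ∘ x3


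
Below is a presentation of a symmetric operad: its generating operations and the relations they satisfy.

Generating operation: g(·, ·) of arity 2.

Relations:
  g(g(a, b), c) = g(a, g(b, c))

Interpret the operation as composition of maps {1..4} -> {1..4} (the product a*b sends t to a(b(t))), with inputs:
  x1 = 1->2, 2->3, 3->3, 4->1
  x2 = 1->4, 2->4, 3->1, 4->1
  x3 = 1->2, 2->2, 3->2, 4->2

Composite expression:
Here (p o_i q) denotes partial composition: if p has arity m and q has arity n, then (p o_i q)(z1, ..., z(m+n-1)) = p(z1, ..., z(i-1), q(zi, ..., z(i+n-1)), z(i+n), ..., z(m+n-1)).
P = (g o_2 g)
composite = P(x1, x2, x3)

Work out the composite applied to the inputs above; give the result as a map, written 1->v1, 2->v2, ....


1->1, 2->1, 3->1, 4->1

g(x2, x3) = 1->4, 2->4, 3->4, 4->4
g(x1, g(x2, x3)) = 1->1, 2->1, 3->1, 4->1


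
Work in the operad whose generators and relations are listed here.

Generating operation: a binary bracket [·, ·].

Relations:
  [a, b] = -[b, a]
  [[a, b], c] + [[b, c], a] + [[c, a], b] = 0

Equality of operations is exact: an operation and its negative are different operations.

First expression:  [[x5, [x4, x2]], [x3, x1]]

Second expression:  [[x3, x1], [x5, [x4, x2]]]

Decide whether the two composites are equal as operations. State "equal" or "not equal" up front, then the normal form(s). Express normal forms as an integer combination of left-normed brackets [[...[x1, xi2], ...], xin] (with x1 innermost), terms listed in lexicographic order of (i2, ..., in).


not equal — first [[[[x1, x3], x2], x4], x5] - [[[[x1, x3], x4], x2], x5] - [[[[x1, x3], x5], x2], x4] + [[[[x1, x3], x5], x4], x2], second -[[[[x1, x3], x2], x4], x5] + [[[[x1, x3], x4], x2], x5] + [[[[x1, x3], x5], x2], x4] - [[[[x1, x3], x5], x4], x2]

The first expression reduces to [[[[x1, x3], x2], x4], x5] - [[[[x1, x3], x4], x2], x5] - [[[[x1, x3], x5], x2], x4] + [[[[x1, x3], x5], x4], x2]
The second expression reduces to -[[[[x1, x3], x2], x4], x5] + [[[[x1, x3], x4], x2], x5] + [[[[x1, x3], x5], x2], x4] - [[[[x1, x3], x5], x4], x2]
The forms do not match — not equal.


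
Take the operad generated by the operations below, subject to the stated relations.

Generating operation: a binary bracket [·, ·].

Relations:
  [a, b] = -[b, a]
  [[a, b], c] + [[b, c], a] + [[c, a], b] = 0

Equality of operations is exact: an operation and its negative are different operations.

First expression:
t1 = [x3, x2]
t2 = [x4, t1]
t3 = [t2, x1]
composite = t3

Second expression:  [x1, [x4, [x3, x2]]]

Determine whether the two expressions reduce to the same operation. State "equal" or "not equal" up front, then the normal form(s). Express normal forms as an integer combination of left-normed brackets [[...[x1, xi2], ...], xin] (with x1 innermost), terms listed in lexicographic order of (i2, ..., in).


not equal; the first gives -[[[x1, x2], x3], x4] + [[[x1, x3], x2], x4] + [[[x1, x4], x2], x3] - [[[x1, x4], x3], x2] and the second [[[x1, x2], x3], x4] - [[[x1, x3], x2], x4] - [[[x1, x4], x2], x3] + [[[x1, x4], x3], x2]

In normal form, the first expression is -[[[x1, x2], x3], x4] + [[[x1, x3], x2], x4] + [[[x1, x4], x2], x3] - [[[x1, x4], x3], x2]
In normal form, the second expression is [[[x1, x2], x3], x4] - [[[x1, x3], x2], x4] - [[[x1, x4], x2], x3] + [[[x1, x4], x3], x2]
They disagree, so not equal.


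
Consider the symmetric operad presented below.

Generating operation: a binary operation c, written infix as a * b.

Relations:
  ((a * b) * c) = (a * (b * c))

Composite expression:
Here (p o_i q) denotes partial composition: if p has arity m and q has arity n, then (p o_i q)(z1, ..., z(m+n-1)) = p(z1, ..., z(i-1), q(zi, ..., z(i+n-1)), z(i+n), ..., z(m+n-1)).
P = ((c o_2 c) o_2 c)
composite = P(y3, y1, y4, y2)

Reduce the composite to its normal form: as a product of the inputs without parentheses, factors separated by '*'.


y3 * y1 * y4 * y2

The c-tree's shape is irrelevant; the y-reading-order decides.
(y1 * y4) spells out as y1 * y4
((y1 * y4) * y2) spells out as y1 * y4 * y2
(y3 * ((y1 * y4) * y2)) spells out as y3 * y1 * y4 * y2


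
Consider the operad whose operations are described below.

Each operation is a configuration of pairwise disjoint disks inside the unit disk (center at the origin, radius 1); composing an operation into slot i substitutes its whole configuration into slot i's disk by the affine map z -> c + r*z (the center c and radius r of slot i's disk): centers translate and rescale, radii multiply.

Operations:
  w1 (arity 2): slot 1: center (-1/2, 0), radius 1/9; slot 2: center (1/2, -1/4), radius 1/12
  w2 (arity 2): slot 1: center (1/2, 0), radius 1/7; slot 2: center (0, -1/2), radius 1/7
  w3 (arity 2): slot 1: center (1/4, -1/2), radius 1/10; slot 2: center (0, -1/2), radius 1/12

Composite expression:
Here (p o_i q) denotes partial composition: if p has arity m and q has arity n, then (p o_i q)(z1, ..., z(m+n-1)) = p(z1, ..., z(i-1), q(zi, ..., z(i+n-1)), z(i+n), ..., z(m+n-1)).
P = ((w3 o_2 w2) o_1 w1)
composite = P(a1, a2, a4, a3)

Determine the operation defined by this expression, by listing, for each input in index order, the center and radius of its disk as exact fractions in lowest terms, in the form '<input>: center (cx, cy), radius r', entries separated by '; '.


Follow each a-input down from w3: c' goes to c + r*c', radius to r*r'.
tracing a1 down its 2-map path: center (1/5, -1/2), radius 1/90
tracing a2 down its 2-map path: center (3/10, -21/40), radius 1/120
tracing a4 down its 2-map path: center (1/24, -1/2), radius 1/84
tracing a3 down its 2-map path: center (0, -13/24), radius 1/84

a1: center (1/5, -1/2), radius 1/90; a2: center (3/10, -21/40), radius 1/120; a3: center (0, -13/24), radius 1/84; a4: center (1/24, -1/2), radius 1/84


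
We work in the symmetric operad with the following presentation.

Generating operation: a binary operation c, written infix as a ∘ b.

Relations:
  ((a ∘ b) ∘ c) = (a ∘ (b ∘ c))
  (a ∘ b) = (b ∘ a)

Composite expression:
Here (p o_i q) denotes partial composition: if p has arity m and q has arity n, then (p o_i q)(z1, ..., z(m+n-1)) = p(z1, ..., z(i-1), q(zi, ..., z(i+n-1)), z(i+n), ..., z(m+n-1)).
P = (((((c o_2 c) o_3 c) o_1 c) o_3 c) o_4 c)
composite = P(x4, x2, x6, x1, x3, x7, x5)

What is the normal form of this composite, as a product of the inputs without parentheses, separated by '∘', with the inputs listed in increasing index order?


x1 ∘ x2 ∘ x3 ∘ x4 ∘ x5 ∘ x6 ∘ x7

Any arrangement under c is one operation, so sort the x-inputs.
(x4 ∘ x2) linearizes to x4 ∘ x2
(x1 ∘ x3) linearizes to x1 ∘ x3
(x6 ∘ (x1 ∘ x3)) linearizes to x6 ∘ x1 ∘ x3
(x7 ∘ x5) linearizes to x7 ∘ x5
((x6 ∘ (x1 ∘ x3)) ∘ (x7 ∘ x5)) linearizes to x6 ∘ x1 ∘ x3 ∘ x7 ∘ x5
((x4 ∘ x2) ∘ ((x6 ∘ (x1 ∘ x3)) ∘ (x7 ∘ x5))) linearizes to x4 ∘ x2 ∘ x6 ∘ x1 ∘ x3 ∘ x7 ∘ x5
commutativity sorts the factors: x1 ∘ x2 ∘ x3 ∘ x4 ∘ x5 ∘ x6 ∘ x7
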